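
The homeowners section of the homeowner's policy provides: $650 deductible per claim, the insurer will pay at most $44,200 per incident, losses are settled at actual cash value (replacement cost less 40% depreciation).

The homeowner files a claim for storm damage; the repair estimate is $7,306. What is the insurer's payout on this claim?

Depreciate 40%: the covered value is $7,306 × 0.6 = $4,383.60.
Subtract the deductible: $4,383.60 − $650 = $3,733.60.
That's under the $44,200 cap, so the insurer reimburses the full $3,733.60.

$3,733.60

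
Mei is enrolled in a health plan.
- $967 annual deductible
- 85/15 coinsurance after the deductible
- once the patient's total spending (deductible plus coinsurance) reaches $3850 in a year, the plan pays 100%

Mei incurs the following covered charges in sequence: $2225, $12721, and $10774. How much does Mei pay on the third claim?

Claim 1 ($2225): $967 to deductible, leaving $1258; patient's 15% is $188.70. Cost to patient: $1155.70. OOP to date $1155.70.
Claim 2 ($12721): 15% coinsurance on $12721 = $1908.15. Patient owes $1908.15 (running OOP $3063.85).
Claim 3 ($10774): 15% coinsurance on $10774 = $1616.10. Adding that to $3063.85 gives $4679.95, past the $3850 cap; patient pays only $3850 − $3063.85 = $786.15.

$786.15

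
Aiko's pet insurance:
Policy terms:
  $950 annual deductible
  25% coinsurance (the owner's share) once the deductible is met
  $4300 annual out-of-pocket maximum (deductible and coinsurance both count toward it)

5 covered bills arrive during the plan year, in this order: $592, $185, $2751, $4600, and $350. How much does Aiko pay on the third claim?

$817.50

Claim 1 — $592: entire amount goes to the deductible. Cost to owner: $592. OOP to date $592.
Claim 2 — $185: fully absorbed by the deductible. Cost to owner: $185. OOP to date $777.
Claim 3 — $2751: deductible takes $173, $2578 remains; 25% of $2578 = $644.50. Owner pays $817.50; OOP now $1594.50.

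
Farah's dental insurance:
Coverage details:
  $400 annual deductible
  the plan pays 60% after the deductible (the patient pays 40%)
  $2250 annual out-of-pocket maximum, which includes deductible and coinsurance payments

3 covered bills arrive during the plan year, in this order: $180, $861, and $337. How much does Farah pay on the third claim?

$134.80

Claim 1 ($180): all of it applies to the deductible. Patient pays $180; OOP now $180.
Claim 2 ($861): $220 finishes the deductible; $641 goes to coinsurance; coinsurance $641 × 40% = $256.40. Patient pays $476.40; OOP now $656.40.
Claim 3 ($337): 40% coinsurance on $337 = $134.80. Patient pays $134.80; OOP now $791.20.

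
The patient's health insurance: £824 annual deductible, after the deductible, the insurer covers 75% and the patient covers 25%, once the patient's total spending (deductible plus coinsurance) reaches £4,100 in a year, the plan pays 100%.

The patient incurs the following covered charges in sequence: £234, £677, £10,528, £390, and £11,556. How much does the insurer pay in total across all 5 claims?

£19,285

Claim 1 — £234: entire amount goes to the deductible. Patient pays £234; OOP now £234. Plan pays £234 − £234 = £0.
Claim 2 — £677: deductible takes £590, £87 remains; patient's 25% is £21.75. Patient pays £611.75; OOP now £845.75. Plan pays £677 − £611.75 = £65.25.
Claim 3 — £10,528: 25% coinsurance on £10,528 = £2,632. Patient pays £2,632; OOP now £3,477.75. Insurer: £10,528 − £2,632 = £7,896.
Claim 4 — £390: deductible already satisfied, so patient's share is 25% × £390 = £97.50. Patient owes £97.50 (running OOP £3,575.25). Insurer: £390 − £97.50 = £292.50.
Claim 5 — £11,556: deductible met; 25% of £11,556 = £2,889. Adding that to £3,575.25 gives £6,464.25, past the £4,100 cap; patient pays only £4,100 − £3,575.25 = £524.75. Insurer: £11,556 − £524.75 = £11,031.25.
Insurer total: £0 + £65.25 + £7,896 + £292.50 + £11,031.25 = £19,285.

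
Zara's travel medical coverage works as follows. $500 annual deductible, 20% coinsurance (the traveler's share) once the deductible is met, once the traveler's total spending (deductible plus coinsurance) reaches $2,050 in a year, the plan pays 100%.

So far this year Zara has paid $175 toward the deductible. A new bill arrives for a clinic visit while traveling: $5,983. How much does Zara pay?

Deductible still to meet: $500 − $175 = $325.
The remaining $5,658 (= $5,983 − $325) moves to coinsurance.
Coinsurance: $5,658 × 20% = $1,131.60.
That puts the traveler's cost at $325 + $1,131.60 = $1,456.60 before any cap.
Total out-of-pocket so far would be $175 + $1,456.60 = $1,631.60, below the $2,050 cap — no reduction.

$1,456.60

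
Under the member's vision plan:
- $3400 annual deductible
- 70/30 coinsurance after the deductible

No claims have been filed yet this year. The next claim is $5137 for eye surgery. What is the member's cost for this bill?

$3921.10

Deductible not yet touched, so the first $3400 of the bill goes to the deductible.
The remaining $1737 (= $5137 − $3400) moves to coinsurance.
Member's 30% share of $1737 is $521.10.
So the member owes $3400 + $521.10 = $3921.10.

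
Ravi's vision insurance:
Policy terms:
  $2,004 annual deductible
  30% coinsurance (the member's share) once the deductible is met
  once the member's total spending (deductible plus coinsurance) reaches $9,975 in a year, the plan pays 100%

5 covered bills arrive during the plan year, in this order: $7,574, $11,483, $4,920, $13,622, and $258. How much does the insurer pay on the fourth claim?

Claim 1 — $7,574: $2,004 finishes the deductible; $5,570 goes to coinsurance; 30% of $5,570 = $1,671. Cost to member: $3,675. OOP to date $3,675. Plan pays $7,574 − $3,675 = $3,899.
Claim 2 — $11,483: 30% coinsurance on $11,483 = $3,444.90. Member pays $3,444.90; OOP now $7,119.90. Plan pays $11,483 − $3,444.90 = $8,038.10.
Claim 3 — $4,920: deductible met; 30% of $4,920 = $1,476. Member pays $1,476; OOP now $8,595.90. Insurer: $4,920 − $1,476 = $3,444.
Claim 4 — $13,622: deductible already satisfied, so member's share is 30% × $13,622 = $4,086.60. OOP would hit $12,682.50 > $9,975, so the cap limits the member to $9,975 − $8,595.90 = $1,379.10. Insurer: $13,622 − $1,379.10 = $12,242.90.

$12,242.90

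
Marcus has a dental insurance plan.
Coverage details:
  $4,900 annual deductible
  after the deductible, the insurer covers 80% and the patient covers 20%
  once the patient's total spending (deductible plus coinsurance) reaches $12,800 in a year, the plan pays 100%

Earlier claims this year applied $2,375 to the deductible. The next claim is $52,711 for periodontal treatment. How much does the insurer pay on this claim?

Deductible still to meet: $4,900 − $2,375 = $2,525.
The remaining $50,186 (= $52,711 − $2,525) moves to coinsurance.
Coinsurance: $50,186 × 20% = $10,037.20.
That puts the patient's cost at $2,525 + $10,037.20 = $12,562.20 before any cap.
Year-to-date out-of-pocket would reach $2,375 + $12,562.20 = $14,937.20, above the $12,800 maximum, so the patient pays only $12,800 − $2,375 = $10,425.
Insurer pays the balance: $52,711 − $10,425 = $42,286.

$42,286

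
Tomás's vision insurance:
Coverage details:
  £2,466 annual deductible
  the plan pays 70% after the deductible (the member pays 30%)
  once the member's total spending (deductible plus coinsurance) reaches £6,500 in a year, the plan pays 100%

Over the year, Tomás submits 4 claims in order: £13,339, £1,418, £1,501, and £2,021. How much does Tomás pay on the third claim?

£346.70

Claim 1 (£13,339): £2,466 finishes the deductible; £10,873 goes to coinsurance; 30% of £10,873 = £3,261.90. Member owes £5,727.90 (running OOP £5,727.90).
Claim 2 (£1,418): deductible already satisfied, so member's share is 30% × £1,418 = £425.40. Cost to member: £425.40. OOP to date £6,153.30.
Claim 3 (£1,501): 30% coinsurance on £1,501 = £450.30. Adding that to £6,153.30 gives £6,603.60, past the £6,500 cap; member pays only £6,500 − £6,153.30 = £346.70.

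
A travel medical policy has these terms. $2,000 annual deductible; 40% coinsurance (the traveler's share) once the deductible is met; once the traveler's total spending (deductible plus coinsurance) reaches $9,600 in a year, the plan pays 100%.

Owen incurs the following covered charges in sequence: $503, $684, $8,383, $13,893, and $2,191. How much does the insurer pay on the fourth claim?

$9,321

#1 ($503): fully absorbed by the deductible. Cost to traveler: $503. OOP to date $503. Plan pays $503 − $503 = $0.
#2 ($684): fully absorbed by the deductible. Traveler owes $684 (running OOP $1,187). Plan pays $684 − $684 = $0.
#3 ($8,383): $813 to deductible, leaving $7,570; traveler's 40% is $3,028. Traveler pays $3,841; OOP now $5,028. Plan pays $8,383 − $3,841 = $4,542.
#4 ($13,893): deductible met; 40% of $13,893 = $5,557.20. That would push OOP to $10,585.20, over the $9,600 cap, so traveler pays $9,600 − $5,028 = $4,572. Plan pays $13,893 − $4,572 = $9,321.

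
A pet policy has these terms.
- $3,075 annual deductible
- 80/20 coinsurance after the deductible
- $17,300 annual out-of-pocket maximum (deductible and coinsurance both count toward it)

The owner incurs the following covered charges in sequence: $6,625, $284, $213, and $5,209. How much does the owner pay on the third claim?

$42.60

#1 ($6,625): $3,075 finishes the deductible; $3,550 goes to coinsurance; 20% of $3,550 = $710. Owner owes $3,785 (running OOP $3,785).
#2 ($284): deductible met; 20% of $284 = $56.80. Owner pays $56.80; OOP now $3,841.80.
#3 ($213): deductible already satisfied, so owner's share is 20% × $213 = $42.60. Cost to owner: $42.60. OOP to date $3,884.40.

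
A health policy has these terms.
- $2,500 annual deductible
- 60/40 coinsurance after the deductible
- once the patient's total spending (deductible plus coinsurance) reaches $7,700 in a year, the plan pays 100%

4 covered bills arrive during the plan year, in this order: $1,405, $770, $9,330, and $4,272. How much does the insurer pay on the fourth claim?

#1 ($1,405): entire amount goes to the deductible. Patient pays $1,405; OOP now $1,405. Plan pays $1,405 − $1,405 = $0.
#2 ($770): all of it applies to the deductible. Patient owes $770 (running OOP $2,175). Plan pays $770 − $770 = $0.
#3 ($9,330): deductible takes $325, $9,005 remains; patient's 40% is $3,602. Patient pays $3,927; OOP now $6,102. Plan pays $9,330 − $3,927 = $5,403.
#4 ($4,272): deductible met; 40% of $4,272 = $1,708.80. Adding that to $6,102 gives $7,810.80, past the $7,700 cap; patient pays only $7,700 − $6,102 = $1,598. Plan pays $4,272 − $1,598 = $2,674.

$2,674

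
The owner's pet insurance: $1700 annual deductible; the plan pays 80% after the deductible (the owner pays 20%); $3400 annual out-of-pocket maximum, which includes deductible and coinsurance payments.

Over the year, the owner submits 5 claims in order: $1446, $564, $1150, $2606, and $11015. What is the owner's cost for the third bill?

$230

#1 ($1446): all of it applies to the deductible. Owner pays $1446; OOP now $1446.
#2 ($564): $254 to deductible, leaving $310; coinsurance $310 × 20% = $62. Cost to owner: $316. OOP to date $1762.
#3 ($1150): 20% coinsurance on $1150 = $230. Owner pays $230; OOP now $1992.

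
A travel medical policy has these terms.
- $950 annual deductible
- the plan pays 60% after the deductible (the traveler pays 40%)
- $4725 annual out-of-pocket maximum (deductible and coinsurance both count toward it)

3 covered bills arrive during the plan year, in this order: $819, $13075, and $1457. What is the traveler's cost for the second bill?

$3906

Claim 1 ($819): entire amount goes to the deductible. Cost to traveler: $819. OOP to date $819.
Claim 2 ($13075): $131 finishes the deductible; $12944 goes to coinsurance; coinsurance $12944 × 40% = $5177.60. Deductible plus coinsurance: $131 + $5177.60 = $5308.60. Adding that to $819 gives $6127.60, past the $4725 cap; traveler pays only $4725 − $819 = $3906.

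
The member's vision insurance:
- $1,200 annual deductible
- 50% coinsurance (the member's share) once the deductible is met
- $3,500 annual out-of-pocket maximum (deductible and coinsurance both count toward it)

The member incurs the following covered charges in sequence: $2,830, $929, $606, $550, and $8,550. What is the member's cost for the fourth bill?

$275

#1 ($2,830): $1,200 to deductible, leaving $1,630; coinsurance $1,630 × 50% = $815. Member owes $2,015 (running OOP $2,015).
#2 ($929): 50% coinsurance on $929 = $464.50. Member pays $464.50; OOP now $2,479.50.
#3 ($606): 50% coinsurance on $606 = $303. Member pays $303; OOP now $2,782.50.
#4 ($550): deductible already satisfied, so member's share is 50% × $550 = $275. Member owes $275 (running OOP $3,057.50).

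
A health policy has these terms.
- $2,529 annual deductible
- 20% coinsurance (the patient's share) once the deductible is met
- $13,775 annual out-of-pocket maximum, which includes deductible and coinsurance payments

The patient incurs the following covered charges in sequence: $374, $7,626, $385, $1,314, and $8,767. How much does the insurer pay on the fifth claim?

$7,013.60

Claim 1 — $374: all of it applies to the deductible. Cost to patient: $374. OOP to date $374. Insurer: $374 − $374 = $0.
Claim 2 — $7,626: $2,155 to deductible, leaving $5,471; coinsurance $5,471 × 20% = $1,094.20. Patient owes $3,249.20 (running OOP $3,623.20). Plan pays $7,626 − $3,249.20 = $4,376.80.
Claim 3 — $385: 20% coinsurance on $385 = $77. Patient pays $77; OOP now $3,700.20. Plan pays $385 − $77 = $308.
Claim 4 — $1,314: 20% coinsurance on $1,314 = $262.80. Patient owes $262.80 (running OOP $3,963). Insurer: $1,314 − $262.80 = $1,051.20.
Claim 5 — $8,767: deductible met; 20% of $8,767 = $1,753.40. Patient owes $1,753.40 (running OOP $5,716.40). Plan pays $8,767 − $1,753.40 = $7,013.60.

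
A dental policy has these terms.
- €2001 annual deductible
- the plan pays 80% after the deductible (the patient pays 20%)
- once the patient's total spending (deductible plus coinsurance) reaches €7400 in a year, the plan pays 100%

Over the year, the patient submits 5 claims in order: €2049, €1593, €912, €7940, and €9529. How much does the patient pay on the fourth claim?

€1588

Claim 1 — €2049: €2001 to deductible, leaving €48; 20% of €48 = €9.60. Patient owes €2010.60 (running OOP €2010.60).
Claim 2 — €1593: deductible already satisfied, so patient's share is 20% × €1593 = €318.60. Cost to patient: €318.60. OOP to date €2329.20.
Claim 3 — €912: deductible already satisfied, so patient's share is 20% × €912 = €182.40. Patient owes €182.40 (running OOP €2511.60).
Claim 4 — €7940: deductible met; 20% of €7940 = €1588. Patient owes €1588 (running OOP €4099.60).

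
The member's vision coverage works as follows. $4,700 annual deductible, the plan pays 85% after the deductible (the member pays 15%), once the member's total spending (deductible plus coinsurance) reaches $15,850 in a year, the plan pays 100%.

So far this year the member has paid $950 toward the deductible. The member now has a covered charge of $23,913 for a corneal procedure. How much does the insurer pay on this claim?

$17,138.55

Deductible still to meet: $4,700 − $950 = $3,750.
That leaves $23,913 − $3,750 = $20,163 for coinsurance.
Coinsurance: $20,163 × 15% = $3,024.45.
So the member owes $3,750 + $3,024.45 = $6,774.45 before any cap.
Cumulative spending $950 + $6,774.45 = $7,724.45 stays under the $15,850 maximum.
The plan picks up $23,913 − $6,774.45 = $17,138.55.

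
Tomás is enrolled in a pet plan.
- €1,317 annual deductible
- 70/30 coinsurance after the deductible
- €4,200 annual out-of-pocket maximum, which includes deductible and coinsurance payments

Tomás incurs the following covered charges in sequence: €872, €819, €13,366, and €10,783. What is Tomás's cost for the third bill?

€2,770.80

#1 (€872): fully absorbed by the deductible. Owner pays €872; OOP now €872.
#2 (€819): €445 to deductible, leaving €374; 30% of €374 = €112.20. Owner pays €557.20; OOP now €1,429.20.
#3 (€13,366): 30% coinsurance on €13,366 = €4,009.80. That would push OOP to €5,439, over the €4,200 cap, so owner pays €4,200 − €1,429.20 = €2,770.80.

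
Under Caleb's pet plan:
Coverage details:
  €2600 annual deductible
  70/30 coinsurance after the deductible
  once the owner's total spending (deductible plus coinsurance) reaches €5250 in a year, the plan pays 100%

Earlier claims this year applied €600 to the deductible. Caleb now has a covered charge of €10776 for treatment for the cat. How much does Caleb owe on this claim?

€600 of the €2600 deductible is already met, leaving €2000.
The remaining €8776 (= €10776 − €2000) moves to coinsurance.
Coinsurance: €8776 × 30% = €2632.80.
So the owner owes €2000 + €2632.80 = €4632.80 before any cap.
Total out-of-pocket so far would be €600 + €4632.80 = €5232.80, below the €5250 cap — no reduction.

€4632.80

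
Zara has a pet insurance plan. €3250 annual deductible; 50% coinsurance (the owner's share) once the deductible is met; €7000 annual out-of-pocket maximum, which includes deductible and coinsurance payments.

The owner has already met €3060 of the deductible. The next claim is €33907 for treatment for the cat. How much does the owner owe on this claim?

€3940

Remaining deductible: €3250 − €3060 = €190.
That leaves €33907 − €190 = €33717 for coinsurance.
50% of €33717 = €16858.50 falls to the owner.
That puts the owner's cost at €190 + €16858.50 = €17048.50 before any cap.
Adding €17048.50 to the €3060 already spent would give €20108.50, which exceeds the €7000 cap; the owner pays just €7000 − €3060 = €3940.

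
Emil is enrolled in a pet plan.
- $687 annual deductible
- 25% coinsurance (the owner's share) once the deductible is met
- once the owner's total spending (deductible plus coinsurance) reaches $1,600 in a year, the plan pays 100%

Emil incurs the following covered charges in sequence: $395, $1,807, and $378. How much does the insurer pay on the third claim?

#1 ($395): all of it applies to the deductible. Owner owes $395 (running OOP $395). Insurer: $395 − $395 = $0.
#2 ($1,807): $292 finishes the deductible; $1,515 goes to coinsurance; coinsurance $1,515 × 25% = $378.75. Owner pays $670.75; OOP now $1,065.75. Plan pays $1,807 − $670.75 = $1,136.25.
#3 ($378): deductible already satisfied, so owner's share is 25% × $378 = $94.50. Owner pays $94.50; OOP now $1,160.25. Plan pays $378 − $94.50 = $283.50.

$283.50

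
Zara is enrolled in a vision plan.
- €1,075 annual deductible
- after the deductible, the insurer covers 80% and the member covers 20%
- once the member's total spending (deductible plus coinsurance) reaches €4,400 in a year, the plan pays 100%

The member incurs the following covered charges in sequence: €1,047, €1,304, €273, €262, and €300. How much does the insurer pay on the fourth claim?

Claim 1 (€1,047): entire amount goes to the deductible. Member pays €1,047; OOP now €1,047. Plan pays €1,047 − €1,047 = €0.
Claim 2 (€1,304): €28 to deductible, leaving €1,276; 20% of €1,276 = €255.20. Member pays €283.20; OOP now €1,330.20. Insurer: €1,304 − €283.20 = €1,020.80.
Claim 3 (€273): deductible met; 20% of €273 = €54.60. Member pays €54.60; OOP now €1,384.80. Insurer: €273 − €54.60 = €218.40.
Claim 4 (€262): deductible already satisfied, so member's share is 20% × €262 = €52.40. Cost to member: €52.40. OOP to date €1,437.20. Insurer: €262 − €52.40 = €209.60.

€209.60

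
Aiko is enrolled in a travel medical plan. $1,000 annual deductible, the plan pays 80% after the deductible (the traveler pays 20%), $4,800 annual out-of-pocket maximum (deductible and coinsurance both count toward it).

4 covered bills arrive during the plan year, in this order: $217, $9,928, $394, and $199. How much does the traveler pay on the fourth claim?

$39.80

#1 ($217): all of it applies to the deductible. Cost to traveler: $217. OOP to date $217.
#2 ($9,928): $783 to deductible, leaving $9,145; traveler's 20% is $1,829. Traveler pays $2,612; OOP now $2,829.
#3 ($394): deductible already satisfied, so traveler's share is 20% × $394 = $78.80. Traveler pays $78.80; OOP now $2,907.80.
#4 ($199): 20% coinsurance on $199 = $39.80. Traveler pays $39.80; OOP now $2,947.60.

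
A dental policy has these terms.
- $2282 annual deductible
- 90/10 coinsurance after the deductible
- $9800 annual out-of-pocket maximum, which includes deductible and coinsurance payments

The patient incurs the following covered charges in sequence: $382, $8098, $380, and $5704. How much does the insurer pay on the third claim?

Claim 1 ($382): entire amount goes to the deductible. Patient pays $382; OOP now $382. Plan pays $382 − $382 = $0.
Claim 2 ($8098): $1900 to deductible, leaving $6198; 10% of $6198 = $619.80. Patient pays $2519.80; OOP now $2901.80. Plan pays $8098 − $2519.80 = $5578.20.
Claim 3 ($380): deductible met; 10% of $380 = $38. Patient pays $38; OOP now $2939.80. Insurer: $380 − $38 = $342.

$342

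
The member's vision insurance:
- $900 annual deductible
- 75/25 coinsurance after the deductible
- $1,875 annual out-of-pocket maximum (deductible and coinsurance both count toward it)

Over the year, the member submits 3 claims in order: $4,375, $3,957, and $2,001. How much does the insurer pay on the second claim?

$3,850.75

Bill 1, $4,375: $900 to deductible, leaving $3,475; coinsurance $3,475 × 25% = $868.75. Cost to member: $1,768.75. OOP to date $1,768.75. Plan pays $4,375 − $1,768.75 = $2,606.25.
Bill 2, $3,957: deductible met; 25% of $3,957 = $989.25. That would push OOP to $2,758, over the $1,875 cap, so member pays $1,875 − $1,768.75 = $106.25. Insurer: $3,957 − $106.25 = $3,850.75.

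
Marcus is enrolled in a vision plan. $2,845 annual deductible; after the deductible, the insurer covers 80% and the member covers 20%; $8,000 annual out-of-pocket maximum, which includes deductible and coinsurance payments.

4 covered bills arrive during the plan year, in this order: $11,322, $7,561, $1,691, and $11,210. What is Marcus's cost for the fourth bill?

$1,609.20

Claim 1 — $11,322: $2,845 finishes the deductible; $8,477 goes to coinsurance; member's 20% is $1,695.40. Cost to member: $4,540.40. OOP to date $4,540.40.
Claim 2 — $7,561: deductible already satisfied, so member's share is 20% × $7,561 = $1,512.20. Member pays $1,512.20; OOP now $6,052.60.
Claim 3 — $1,691: deductible already satisfied, so member's share is 20% × $1,691 = $338.20. Member pays $338.20; OOP now $6,390.80.
Claim 4 — $11,210: deductible met; 20% of $11,210 = $2,242. OOP would hit $8,632.80 > $8,000, so the cap limits the member to $8,000 − $6,390.80 = $1,609.20.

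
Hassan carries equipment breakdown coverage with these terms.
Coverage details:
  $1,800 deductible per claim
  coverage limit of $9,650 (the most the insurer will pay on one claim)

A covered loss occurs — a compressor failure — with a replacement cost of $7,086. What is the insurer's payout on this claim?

Subtract the deductible: $7,086 − $1,800 = $5,286.
$5,286 is within the $9,650 limit, so the insurer pays $5,286.

$5,286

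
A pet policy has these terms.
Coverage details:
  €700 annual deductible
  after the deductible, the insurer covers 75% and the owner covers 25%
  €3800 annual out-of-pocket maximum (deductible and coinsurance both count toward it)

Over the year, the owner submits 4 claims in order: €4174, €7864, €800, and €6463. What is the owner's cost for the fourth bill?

Bill 1, €4174: deductible takes €700, €3474 remains; coinsurance €3474 × 25% = €868.50. Cost to owner: €1568.50. OOP to date €1568.50.
Bill 2, €7864: 25% coinsurance on €7864 = €1966. Owner pays €1966; OOP now €3534.50.
Bill 3, €800: deductible already satisfied, so owner's share is 25% × €800 = €200. Cost to owner: €200. OOP to date €3734.50.
Bill 4, €6463: deductible met; 25% of €6463 = €1615.75. OOP would hit €5350.25 > €3800, so the cap limits the owner to €3800 − €3734.50 = €65.50.

€65.50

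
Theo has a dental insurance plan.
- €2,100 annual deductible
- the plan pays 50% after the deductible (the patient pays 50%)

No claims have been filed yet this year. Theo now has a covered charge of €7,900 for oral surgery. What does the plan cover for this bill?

€2,900

Deductible not yet touched, so the first €2,100 of the bill goes to the deductible.
After the €2,100 deductible portion, €7,900 − €2,100 = €5,800 is subject to coinsurance.
Patient's 50% share of €5,800 is €2,900.
So the patient owes €2,100 + €2,900 = €5,000.
The insurer covers the remainder: €7,900 − €5,000 = €2,900.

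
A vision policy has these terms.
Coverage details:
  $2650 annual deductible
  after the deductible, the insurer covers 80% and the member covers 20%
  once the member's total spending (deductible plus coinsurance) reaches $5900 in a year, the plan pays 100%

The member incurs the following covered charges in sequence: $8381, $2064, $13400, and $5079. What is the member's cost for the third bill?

Bill 1, $8381: $2650 to deductible, leaving $5731; member's 20% is $1146.20. Member pays $3796.20; OOP now $3796.20.
Bill 2, $2064: 20% coinsurance on $2064 = $412.80. Member pays $412.80; OOP now $4209.
Bill 3, $13400: 20% coinsurance on $13400 = $2680. That would push OOP to $6889, over the $5900 cap, so member pays $5900 − $4209 = $1691.

$1691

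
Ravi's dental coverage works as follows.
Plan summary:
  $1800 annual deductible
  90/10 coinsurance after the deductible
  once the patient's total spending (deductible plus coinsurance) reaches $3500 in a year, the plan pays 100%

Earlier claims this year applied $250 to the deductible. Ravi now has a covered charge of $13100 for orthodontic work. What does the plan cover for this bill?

$10395

Remaining deductible: $1800 − $250 = $1550.
That leaves $13100 − $1550 = $11550 for coinsurance.
10% of $11550 = $1155 falls to the patient.
Patient responsibility before any cap: $1550 + $1155 = $2705.
Year-to-date out-of-pocket becomes $250 + $2705 = $2955, still under the $3500 maximum, so no cap applies.
The insurer covers the remainder: $13100 − $2705 = $10395.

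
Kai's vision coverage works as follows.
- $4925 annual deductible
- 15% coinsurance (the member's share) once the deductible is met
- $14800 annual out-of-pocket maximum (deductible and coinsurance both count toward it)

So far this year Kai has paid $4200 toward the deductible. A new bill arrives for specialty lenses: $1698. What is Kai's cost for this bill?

Remaining deductible: $4925 − $4200 = $725.
After the $725 deductible portion, $1698 − $725 = $973 is subject to coinsurance.
Coinsurance: $973 × 15% = $145.95.
Member responsibility before any cap: $725 + $145.95 = $870.95.
Year-to-date out-of-pocket becomes $4200 + $870.95 = $5070.95, still under the $14800 maximum, so no cap applies.

$870.95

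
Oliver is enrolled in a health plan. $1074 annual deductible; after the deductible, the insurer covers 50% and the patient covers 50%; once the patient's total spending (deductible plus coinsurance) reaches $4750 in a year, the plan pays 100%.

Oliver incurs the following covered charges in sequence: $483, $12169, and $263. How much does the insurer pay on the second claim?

Bill 1, $483: entire amount goes to the deductible. Patient pays $483; OOP now $483. Insurer: $483 − $483 = $0.
Bill 2, $12169: $591 finishes the deductible; $11578 goes to coinsurance; coinsurance $11578 × 50% = $5789. Claim cost before the cap: $591 + $5789 = $6380. OOP would hit $6863 > $4750, so the cap limits the patient to $4750 − $483 = $4267. Plan pays $12169 − $4267 = $7902.

$7902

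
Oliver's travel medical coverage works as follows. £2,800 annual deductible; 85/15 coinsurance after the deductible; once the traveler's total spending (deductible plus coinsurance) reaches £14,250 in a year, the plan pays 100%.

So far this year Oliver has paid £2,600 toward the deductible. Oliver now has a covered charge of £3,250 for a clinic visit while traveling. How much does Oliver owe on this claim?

Remaining deductible: £2,800 − £2,600 = £200.
After the £200 deductible portion, £3,250 − £200 = £3,050 is subject to coinsurance.
Traveler's 15% share of £3,050 is £457.50.
Traveler responsibility before any cap: £200 + £457.50 = £657.50.
Cumulative spending £2,600 + £657.50 = £3,257.50 stays under the £14,250 maximum.

£657.50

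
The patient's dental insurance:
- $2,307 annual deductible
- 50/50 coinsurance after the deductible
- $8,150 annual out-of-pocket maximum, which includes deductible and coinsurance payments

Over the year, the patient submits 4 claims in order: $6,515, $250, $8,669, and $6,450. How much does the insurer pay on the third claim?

#1 ($6,515): $2,307 to deductible, leaving $4,208; patient's 50% is $2,104. Cost to patient: $4,411. OOP to date $4,411. Plan pays $6,515 − $4,411 = $2,104.
#2 ($250): 50% coinsurance on $250 = $125. Cost to patient: $125. OOP to date $4,536. Plan pays $250 − $125 = $125.
#3 ($8,669): deductible met; 50% of $8,669 = $4,334.50. Adding that to $4,536 gives $8,870.50, past the $8,150 cap; patient pays only $8,150 − $4,536 = $3,614. Plan pays $8,669 − $3,614 = $5,055.

$5,055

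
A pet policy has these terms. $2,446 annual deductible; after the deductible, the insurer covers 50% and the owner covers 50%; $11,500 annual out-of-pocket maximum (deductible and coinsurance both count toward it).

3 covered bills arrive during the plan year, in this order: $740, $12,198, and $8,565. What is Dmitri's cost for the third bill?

Claim 1 ($740): all of it applies to the deductible. Cost to owner: $740. OOP to date $740.
Claim 2 ($12,198): deductible takes $1,706, $10,492 remains; coinsurance $10,492 × 50% = $5,246. Cost to owner: $6,952. OOP to date $7,692.
Claim 3 ($8,565): deductible already satisfied, so owner's share is 50% × $8,565 = $4,282.50. Adding that to $7,692 gives $11,974.50, past the $11,500 cap; owner pays only $11,500 − $7,692 = $3,808.

$3,808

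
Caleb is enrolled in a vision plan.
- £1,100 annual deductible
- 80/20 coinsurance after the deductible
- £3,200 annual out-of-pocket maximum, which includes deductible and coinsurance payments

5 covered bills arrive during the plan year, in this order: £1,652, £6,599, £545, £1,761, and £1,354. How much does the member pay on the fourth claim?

£352.20

Bill 1, £1,652: deductible takes £1,100, £552 remains; 20% of £552 = £110.40. Member pays £1,210.40; OOP now £1,210.40.
Bill 2, £6,599: 20% coinsurance on £6,599 = £1,319.80. Member owes £1,319.80 (running OOP £2,530.20).
Bill 3, £545: deductible met; 20% of £545 = £109. Cost to member: £109. OOP to date £2,639.20.
Bill 4, £1,761: deductible met; 20% of £1,761 = £352.20. Member pays £352.20; OOP now £2,991.40.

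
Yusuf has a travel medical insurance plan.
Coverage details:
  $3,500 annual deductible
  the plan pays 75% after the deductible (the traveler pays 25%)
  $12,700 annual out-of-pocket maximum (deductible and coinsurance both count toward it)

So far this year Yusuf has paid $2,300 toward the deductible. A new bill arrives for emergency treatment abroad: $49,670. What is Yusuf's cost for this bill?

$10,400

$2,300 of the $3,500 deductible is already met, leaving $1,200.
That leaves $49,670 − $1,200 = $48,470 for coinsurance.
25% of $48,470 = $12,117.50 falls to the traveler.
So the traveler owes $1,200 + $12,117.50 = $13,317.50 before any cap.
That would bring total out-of-pocket to $15,617.50, past the $12,700 cap. The traveler is capped at $12,700 − $2,300 = $10,400 on this claim.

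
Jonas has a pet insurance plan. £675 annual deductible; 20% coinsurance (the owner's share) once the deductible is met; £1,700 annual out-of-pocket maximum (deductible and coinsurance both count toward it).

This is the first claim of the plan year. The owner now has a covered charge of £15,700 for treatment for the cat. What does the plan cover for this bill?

Deductible not yet touched, so the first £675 of the bill goes to the deductible.
The remaining £15,025 (= £15,700 − £675) moves to coinsurance.
Coinsurance: £15,025 × 20% = £3,005.
Owner responsibility before any cap: £675 + £3,005 = £3,680.
Adding £3,680 to the £0 already spent would give £3,680, which exceeds the £1,700 cap; the owner pays just £1,700 − £0 = £1,700.
The plan picks up £15,700 − £1,700 = £14,000.

£14,000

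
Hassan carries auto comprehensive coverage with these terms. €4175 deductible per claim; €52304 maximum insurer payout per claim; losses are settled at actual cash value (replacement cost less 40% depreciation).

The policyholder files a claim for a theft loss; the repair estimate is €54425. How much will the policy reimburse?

€28480

Depreciate 40%: the covered value is €54425 × 0.6 = €32655.
Subtract the deductible: €32655 − €4175 = €28480.
That's under the €52304 cap, so the insurer reimburses the full €28480.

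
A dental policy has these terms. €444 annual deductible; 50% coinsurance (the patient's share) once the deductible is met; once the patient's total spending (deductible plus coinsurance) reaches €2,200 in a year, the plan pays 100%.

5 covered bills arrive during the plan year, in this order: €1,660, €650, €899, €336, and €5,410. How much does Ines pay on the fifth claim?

€205.50

#1 (€1,660): €444 to deductible, leaving €1,216; patient's 50% is €608. Cost to patient: €1,052. OOP to date €1,052.
#2 (€650): 50% coinsurance on €650 = €325. Patient owes €325 (running OOP €1,377).
#3 (€899): 50% coinsurance on €899 = €449.50. Cost to patient: €449.50. OOP to date €1,826.50.
#4 (€336): deductible already satisfied, so patient's share is 50% × €336 = €168. Cost to patient: €168. OOP to date €1,994.50.
#5 (€5,410): 50% coinsurance on €5,410 = €2,705. That would push OOP to €4,699.50, over the €2,200 cap, so patient pays €2,200 − €1,994.50 = €205.50.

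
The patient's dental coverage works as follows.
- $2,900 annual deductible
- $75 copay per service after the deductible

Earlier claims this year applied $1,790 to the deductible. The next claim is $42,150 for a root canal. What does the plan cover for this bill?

$40,965

Remaining deductible: $2,900 − $1,790 = $1,110.
After the $1,110 deductible portion, $42,150 − $1,110 = $41,040 is subject to the copay.
Copay on this service: $75.
So the patient owes $1,110 + $75 = $1,185.
The plan picks up $42,150 − $1,185 = $40,965.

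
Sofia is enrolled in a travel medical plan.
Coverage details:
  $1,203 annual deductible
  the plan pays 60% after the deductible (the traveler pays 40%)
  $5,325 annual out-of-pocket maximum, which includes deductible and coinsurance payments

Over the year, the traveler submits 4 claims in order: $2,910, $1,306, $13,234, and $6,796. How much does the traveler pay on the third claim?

$2,916.80

#1 ($2,910): $1,203 to deductible, leaving $1,707; traveler's 40% is $682.80. Traveler owes $1,885.80 (running OOP $1,885.80).
#2 ($1,306): deductible already satisfied, so traveler's share is 40% × $1,306 = $522.40. Traveler owes $522.40 (running OOP $2,408.20).
#3 ($13,234): 40% coinsurance on $13,234 = $5,293.60. That would push OOP to $7,701.80, over the $5,325 cap, so traveler pays $5,325 − $2,408.20 = $2,916.80.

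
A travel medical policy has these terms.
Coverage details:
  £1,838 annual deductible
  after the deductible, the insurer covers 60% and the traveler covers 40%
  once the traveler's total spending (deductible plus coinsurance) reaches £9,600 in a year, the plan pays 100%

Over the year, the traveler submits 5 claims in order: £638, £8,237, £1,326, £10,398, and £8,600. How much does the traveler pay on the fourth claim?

£4,159.20

#1 (£638): entire amount goes to the deductible. Cost to traveler: £638. OOP to date £638.
#2 (£8,237): £1,200 to deductible, leaving £7,037; traveler's 40% is £2,814.80. Traveler pays £4,014.80; OOP now £4,652.80.
#3 (£1,326): 40% coinsurance on £1,326 = £530.40. Cost to traveler: £530.40. OOP to date £5,183.20.
#4 (£10,398): deductible met; 40% of £10,398 = £4,159.20. Traveler owes £4,159.20 (running OOP £9,342.40).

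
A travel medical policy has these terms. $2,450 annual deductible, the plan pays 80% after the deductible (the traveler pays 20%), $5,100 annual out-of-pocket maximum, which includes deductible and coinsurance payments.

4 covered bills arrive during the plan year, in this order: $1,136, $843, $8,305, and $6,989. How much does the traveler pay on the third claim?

$2,037.80

Claim 1 ($1,136): fully absorbed by the deductible. Traveler owes $1,136 (running OOP $1,136).
Claim 2 ($843): all of it applies to the deductible. Cost to traveler: $843. OOP to date $1,979.
Claim 3 ($8,305): $471 to deductible, leaving $7,834; coinsurance $7,834 × 20% = $1,566.80. Traveler pays $2,037.80; OOP now $4,016.80.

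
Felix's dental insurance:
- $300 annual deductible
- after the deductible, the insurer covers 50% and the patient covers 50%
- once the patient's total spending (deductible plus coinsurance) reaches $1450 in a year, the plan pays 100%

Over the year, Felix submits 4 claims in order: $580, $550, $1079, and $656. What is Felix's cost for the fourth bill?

$195.50

Claim 1 — $580: $300 finishes the deductible; $280 goes to coinsurance; 50% of $280 = $140. Patient owes $440 (running OOP $440).
Claim 2 — $550: deductible already satisfied, so patient's share is 50% × $550 = $275. Patient pays $275; OOP now $715.
Claim 3 — $1079: deductible already satisfied, so patient's share is 50% × $1079 = $539.50. Patient pays $539.50; OOP now $1254.50.
Claim 4 — $656: deductible already satisfied, so patient's share is 50% × $656 = $328. That would push OOP to $1582.50, over the $1450 cap, so patient pays $1450 − $1254.50 = $195.50.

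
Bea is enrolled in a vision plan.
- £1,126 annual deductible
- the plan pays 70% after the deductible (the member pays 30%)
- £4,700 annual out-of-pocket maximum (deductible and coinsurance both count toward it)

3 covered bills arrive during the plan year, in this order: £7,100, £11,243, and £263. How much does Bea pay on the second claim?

£1,781.80

Claim 1 (£7,100): deductible takes £1,126, £5,974 remains; coinsurance £5,974 × 30% = £1,792.20. Member owes £2,918.20 (running OOP £2,918.20).
Claim 2 (£11,243): deductible met; 30% of £11,243 = £3,372.90. Adding that to £2,918.20 gives £6,291.10, past the £4,700 cap; member pays only £4,700 − £2,918.20 = £1,781.80.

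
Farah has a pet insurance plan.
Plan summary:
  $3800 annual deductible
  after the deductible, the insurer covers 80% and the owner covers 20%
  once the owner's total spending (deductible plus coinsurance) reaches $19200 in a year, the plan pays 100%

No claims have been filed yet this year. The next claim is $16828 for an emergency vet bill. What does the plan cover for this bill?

$10422.40

The full $3800 deductible is still open; $3800 of this bill applies to it.
After the $3800 deductible portion, $16828 − $3800 = $13028 is subject to coinsurance.
Coinsurance: $13028 × 20% = $2605.60.
That puts the owner's cost at $3800 + $2605.60 = $6405.60 before any cap.
Cumulative spending $0 + $6405.60 = $6405.60 stays under the $19200 maximum.
The plan picks up $16828 − $6405.60 = $10422.40.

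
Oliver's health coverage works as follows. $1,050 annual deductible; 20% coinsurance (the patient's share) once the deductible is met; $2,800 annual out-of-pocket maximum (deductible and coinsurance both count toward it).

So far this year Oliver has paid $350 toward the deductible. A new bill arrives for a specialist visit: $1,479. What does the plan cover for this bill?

Remaining deductible: $1,050 − $350 = $700.
The remaining $779 (= $1,479 − $700) moves to coinsurance.
Patient's 20% share of $779 is $155.80.
Patient responsibility before any cap: $700 + $155.80 = $855.80.
Cumulative spending $350 + $855.80 = $1,205.80 stays under the $2,800 maximum.
The insurer covers the remainder: $1,479 − $855.80 = $623.20.

$623.20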